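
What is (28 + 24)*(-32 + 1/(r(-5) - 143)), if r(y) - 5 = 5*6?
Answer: -44941/27 ≈ -1664.5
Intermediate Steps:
r(y) = 35 (r(y) = 5 + 5*6 = 5 + 30 = 35)
(28 + 24)*(-32 + 1/(r(-5) - 143)) = (28 + 24)*(-32 + 1/(35 - 143)) = 52*(-32 + 1/(-108)) = 52*(-32 - 1/108) = 52*(-3457/108) = -44941/27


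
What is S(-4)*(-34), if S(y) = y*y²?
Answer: 2176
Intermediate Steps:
S(y) = y³
S(-4)*(-34) = (-4)³*(-34) = -64*(-34) = 2176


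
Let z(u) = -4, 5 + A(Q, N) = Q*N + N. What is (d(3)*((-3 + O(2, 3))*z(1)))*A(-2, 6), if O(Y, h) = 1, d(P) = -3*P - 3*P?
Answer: 1584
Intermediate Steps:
A(Q, N) = -5 + N + N*Q (A(Q, N) = -5 + (Q*N + N) = -5 + (N*Q + N) = -5 + (N + N*Q) = -5 + N + N*Q)
d(P) = -6*P
(d(3)*((-3 + O(2, 3))*z(1)))*A(-2, 6) = ((-6*3)*((-3 + 1)*(-4)))*(-5 + 6 + 6*(-2)) = (-(-36)*(-4))*(-5 + 6 - 12) = -18*8*(-11) = -144*(-11) = 1584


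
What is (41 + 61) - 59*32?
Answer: -1786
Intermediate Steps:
(41 + 61) - 59*32 = 102 - 1888 = -1786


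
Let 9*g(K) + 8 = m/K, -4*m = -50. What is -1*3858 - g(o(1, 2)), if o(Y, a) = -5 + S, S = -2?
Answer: -485971/126 ≈ -3856.9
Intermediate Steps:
m = 25/2 (m = -¼*(-50) = 25/2 ≈ 12.500)
o(Y, a) = -7 (o(Y, a) = -5 - 2 = -7)
g(K) = -8/9 + 25/(18*K) (g(K) = -8/9 + (25/(2*K))/9 = -8/9 + 25/(18*K))
-1*3858 - g(o(1, 2)) = -1*3858 - (25 - 16*(-7))/(18*(-7)) = -3858 - (-1)*(25 + 112)/(18*7) = -3858 - (-1)*137/(18*7) = -3858 - 1*(-137/126) = -3858 + 137/126 = -485971/126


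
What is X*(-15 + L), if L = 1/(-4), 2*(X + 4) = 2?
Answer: 183/4 ≈ 45.750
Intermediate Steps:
X = -3 (X = -4 + (1/2)*2 = -4 + 1 = -3)
L = -1/4 ≈ -0.25000
X*(-15 + L) = -3*(-15 - 1/4) = -3*(-61/4) = 183/4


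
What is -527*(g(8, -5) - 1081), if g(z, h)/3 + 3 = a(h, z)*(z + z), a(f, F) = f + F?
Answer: 498542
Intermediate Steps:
a(f, F) = F + f
g(z, h) = -9 + 6*z*(h + z) (g(z, h) = -9 + 3*((z + h)*(z + z)) = -9 + 3*((h + z)*(2*z)) = -9 + 3*(2*z*(h + z)) = -9 + 6*z*(h + z))
-527*(g(8, -5) - 1081) = -527*((-9 + 6*8*(-5 + 8)) - 1081) = -527*((-9 + 6*8*3) - 1081) = -527*((-9 + 144) - 1081) = -527*(135 - 1081) = -527*(-946) = 498542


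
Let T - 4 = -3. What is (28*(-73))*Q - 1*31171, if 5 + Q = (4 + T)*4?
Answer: -61831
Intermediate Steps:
T = 1 (T = 4 - 3 = 1)
Q = 15 (Q = -5 + (4 + 1)*4 = -5 + 5*4 = -5 + 20 = 15)
(28*(-73))*Q - 1*31171 = (28*(-73))*15 - 1*31171 = -2044*15 - 31171 = -30660 - 31171 = -61831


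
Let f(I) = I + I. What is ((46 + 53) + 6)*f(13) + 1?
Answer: 2731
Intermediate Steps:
f(I) = 2*I
((46 + 53) + 6)*f(13) + 1 = ((46 + 53) + 6)*(2*13) + 1 = (99 + 6)*26 + 1 = 105*26 + 1 = 2730 + 1 = 2731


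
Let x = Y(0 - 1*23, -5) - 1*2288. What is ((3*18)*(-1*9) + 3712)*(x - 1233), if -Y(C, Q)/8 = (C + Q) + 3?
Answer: -10713546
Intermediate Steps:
Y(C, Q) = -24 - 8*C - 8*Q (Y(C, Q) = -8*((C + Q) + 3) = -8*(3 + C + Q) = -24 - 8*C - 8*Q)
x = -2088 (x = (-24 - 8*(0 - 1*23) - 8*(-5)) - 1*2288 = (-24 - 8*(0 - 23) + 40) - 2288 = (-24 - 8*(-23) + 40) - 2288 = (-24 + 184 + 40) - 2288 = 200 - 2288 = -2088)
((3*18)*(-1*9) + 3712)*(x - 1233) = ((3*18)*(-1*9) + 3712)*(-2088 - 1233) = (54*(-9) + 3712)*(-3321) = (-486 + 3712)*(-3321) = 3226*(-3321) = -10713546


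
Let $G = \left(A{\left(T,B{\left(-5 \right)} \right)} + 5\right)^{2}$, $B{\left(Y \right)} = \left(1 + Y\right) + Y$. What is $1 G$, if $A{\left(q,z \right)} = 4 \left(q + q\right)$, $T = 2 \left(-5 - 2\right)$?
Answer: $11449$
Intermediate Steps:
$T = -14$ ($T = 2 \left(-7\right) = -14$)
$B{\left(Y \right)} = 1 + 2 Y$
$A{\left(q,z \right)} = 8 q$ ($A{\left(q,z \right)} = 4 \cdot 2 q = 8 q$)
$G = 11449$ ($G = \left(8 \left(-14\right) + 5\right)^{2} = \left(-112 + 5\right)^{2} = \left(-107\right)^{2} = 11449$)
$1 G = 1 \cdot 11449 = 11449$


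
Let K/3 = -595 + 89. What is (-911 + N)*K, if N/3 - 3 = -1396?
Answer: 7726620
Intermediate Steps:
N = -4179 (N = 9 + 3*(-1396) = 9 - 4188 = -4179)
K = -1518 (K = 3*(-595 + 89) = 3*(-506) = -1518)
(-911 + N)*K = (-911 - 4179)*(-1518) = -5090*(-1518) = 7726620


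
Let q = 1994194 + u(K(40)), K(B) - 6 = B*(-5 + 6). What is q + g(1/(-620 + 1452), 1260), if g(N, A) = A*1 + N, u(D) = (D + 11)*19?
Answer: 1661118785/832 ≈ 1.9965e+6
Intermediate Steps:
K(B) = 6 + B (K(B) = 6 + B*(-5 + 6) = 6 + B*1 = 6 + B)
u(D) = 209 + 19*D (u(D) = (11 + D)*19 = 209 + 19*D)
g(N, A) = A + N
q = 1995277 (q = 1994194 + (209 + 19*(6 + 40)) = 1994194 + (209 + 19*46) = 1994194 + (209 + 874) = 1994194 + 1083 = 1995277)
q + g(1/(-620 + 1452), 1260) = 1995277 + (1260 + 1/(-620 + 1452)) = 1995277 + (1260 + 1/832) = 1995277 + 1048321/832 = 1661118785/832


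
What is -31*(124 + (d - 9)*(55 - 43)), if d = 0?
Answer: -496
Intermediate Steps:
-31*(124 + (d - 9)*(55 - 43)) = -31*(124 + (0 - 9)*(55 - 43)) = -31*(124 - 9*12) = -31*(124 - 108) = -31*16 = -496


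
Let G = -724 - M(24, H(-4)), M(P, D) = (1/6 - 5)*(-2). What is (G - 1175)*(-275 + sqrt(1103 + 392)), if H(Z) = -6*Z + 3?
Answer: 1574650/3 - 5726*sqrt(1495)/3 ≈ 4.5108e+5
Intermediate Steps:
H(Z) = 3 - 6*Z
M(P, D) = 29/3 (M(P, D) = (1/6 - 5)*(-2) = -29/6*(-2) = 29/3)
G = -2201/3 (G = -724 - 1*29/3 = -724 - 29/3 = -2201/3 ≈ -733.67)
(G - 1175)*(-275 + sqrt(1103 + 392)) = (-2201/3 - 1175)*(-275 + sqrt(1103 + 392)) = -5726*(-275 + sqrt(1495))/3 = 1574650/3 - 5726*sqrt(1495)/3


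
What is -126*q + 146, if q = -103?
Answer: 13124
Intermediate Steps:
-126*q + 146 = -126*(-103) + 146 = 12978 + 146 = 13124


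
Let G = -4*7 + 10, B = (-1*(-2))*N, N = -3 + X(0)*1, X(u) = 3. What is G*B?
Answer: 0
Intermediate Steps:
N = 0 (N = -3 + 3*1 = -3 + 3 = 0)
B = 0 (B = -1*(-2)*0 = 2*0 = 0)
G = -18 (G = -28 + 10 = -18)
G*B = -18*0 = 0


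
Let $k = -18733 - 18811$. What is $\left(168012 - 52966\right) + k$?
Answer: $77502$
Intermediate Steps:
$k = -37544$ ($k = -18733 - 18811 = -37544$)
$\left(168012 - 52966\right) + k = \left(168012 - 52966\right) - 37544 = 115046 - 37544 = 77502$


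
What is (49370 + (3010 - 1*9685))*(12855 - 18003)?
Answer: -219793860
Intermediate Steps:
(49370 + (3010 - 1*9685))*(12855 - 18003) = (49370 + (3010 - 9685))*(-5148) = (49370 - 6675)*(-5148) = 42695*(-5148) = -219793860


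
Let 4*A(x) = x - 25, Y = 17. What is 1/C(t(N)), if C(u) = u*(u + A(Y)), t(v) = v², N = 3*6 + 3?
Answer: 1/193599 ≈ 5.1653e-6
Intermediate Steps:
A(x) = -25/4 + x/4 (A(x) = (x - 25)/4 = (-25 + x)/4 = -25/4 + x/4)
N = 21 (N = 18 + 3 = 21)
C(u) = u*(-2 + u) (C(u) = u*(u + (-25/4 + (¼)*17)) = u*(u + (-25/4 + 17/4)) = u*(u - 2) = u*(-2 + u))
1/C(t(N)) = 1/(21²*(-2 + 21²)) = 1/(441*(-2 + 441)) = 1/(441*439) = 1/193599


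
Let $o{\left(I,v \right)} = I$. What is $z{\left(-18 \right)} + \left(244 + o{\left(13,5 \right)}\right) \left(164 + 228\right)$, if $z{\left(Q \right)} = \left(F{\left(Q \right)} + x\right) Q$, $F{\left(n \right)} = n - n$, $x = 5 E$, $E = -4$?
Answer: $101104$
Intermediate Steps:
$x = -20$ ($x = 5 \left(-4\right) = -20$)
$F{\left(n \right)} = 0$
$z{\left(Q \right)} = - 20 Q$ ($z{\left(Q \right)} = \left(0 - 20\right) Q = - 20 Q$)
$z{\left(-18 \right)} + \left(244 + o{\left(13,5 \right)}\right) \left(164 + 228\right) = \left(-20\right) \left(-18\right) + \left(244 + 13\right) \left(164 + 228\right) = 360 + 257 \cdot 392 = 360 + 100744 = 101104$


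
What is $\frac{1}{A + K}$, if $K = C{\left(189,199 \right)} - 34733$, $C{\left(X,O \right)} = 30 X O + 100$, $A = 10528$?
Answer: $\frac{1}{1104225} \approx 9.0561 \cdot 10^{-7}$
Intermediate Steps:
$C{\left(X,O \right)} = 100 + 30 O X$ ($C{\left(X,O \right)} = 30 O X + 100 = 100 + 30 O X$)
$K = 1093697$ ($K = \left(100 + 30 \cdot 199 \cdot 189\right) - 34733 = \left(100 + 1128330\right) - 34733 = 1128430 - 34733 = 1093697$)
$\frac{1}{A + K} = \frac{1}{10528 + 1093697} = \frac{1}{1104225}$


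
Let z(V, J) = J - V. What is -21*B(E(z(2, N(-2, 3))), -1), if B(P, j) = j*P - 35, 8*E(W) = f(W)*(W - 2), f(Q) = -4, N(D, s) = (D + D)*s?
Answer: 903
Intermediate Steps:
N(D, s) = 2*D*s (N(D, s) = (2*D)*s = 2*D*s)
E(W) = 1 - W/2 (E(W) = (-4*(W - 2))/8 = (-4*(-2 + W))/8 = (8 - 4*W)/8 = 1 - W/2)
B(P, j) = -35 + P*j (B(P, j) = P*j - 35 = -35 + P*j)
-21*B(E(z(2, N(-2, 3))), -1) = -21*(-35 + (1 - (2*(-2)*3 - 1*2)/2)*(-1)) = -21*(-35 + (1 - (-12 - 2)/2)*(-1)) = -21*(-35 + (1 - ½*(-14))*(-1)) = -21*(-35 + (1 + 7)*(-1)) = -21*(-35 + 8*(-1)) = -21*(-35 - 8) = -21*(-43) = 903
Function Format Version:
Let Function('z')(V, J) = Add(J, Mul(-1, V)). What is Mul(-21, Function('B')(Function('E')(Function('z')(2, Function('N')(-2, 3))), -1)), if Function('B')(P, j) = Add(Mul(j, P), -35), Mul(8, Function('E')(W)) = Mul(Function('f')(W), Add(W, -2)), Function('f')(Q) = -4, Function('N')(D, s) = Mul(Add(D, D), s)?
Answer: 903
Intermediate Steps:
Function('N')(D, s) = Mul(2, D, s) (Function('N')(D, s) = Mul(Mul(2, D), s) = Mul(2, D, s))
Function('E')(W) = Add(1, Mul(Rational(-1, 2), W)) (Function('E')(W) = Mul(Rational(1, 8), Mul(-4, Add(W, -2))) = Mul(Rational(1, 8), Mul(-4, Add(-2, W))) = Mul(Rational(1, 8), Add(8, Mul(-4, W))) = Add(1, Mul(Rational(-1, 2), W)))
Function('B')(P, j) = Add(-35, Mul(P, j)) (Function('B')(P, j) = Add(Mul(P, j), -35) = Add(-35, Mul(P, j)))
Mul(-21, Function('B')(Function('E')(Function('z')(2, Function('N')(-2, 3))), -1)) = Mul(-21, Add(-35, Mul(Add(1, Mul(Rational(-1, 2), Add(Mul(2, -2, 3), Mul(-1, 2)))), -1))) = Mul(-21, Add(-35, Mul(Add(1, Mul(Rational(-1, 2), Add(-12, -2))), -1))) = Mul(-21, Add(-35, Mul(Add(1, Mul(Rational(-1, 2), -14)), -1))) = Mul(-21, Add(-35, Mul(Add(1, 7), -1))) = Mul(-21, Add(-35, Mul(8, -1))) = Mul(-21, Add(-35, -8)) = Mul(-21, -43) = 903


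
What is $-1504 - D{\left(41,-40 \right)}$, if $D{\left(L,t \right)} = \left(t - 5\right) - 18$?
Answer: $-1441$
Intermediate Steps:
$D{\left(L,t \right)} = -23 + t$ ($D{\left(L,t \right)} = \left(-5 + t\right) - 18 = -23 + t$)
$-1504 - D{\left(41,-40 \right)} = -1504 - \left(-23 - 40\right) = -1504 - -63 = -1504 + 63 = -1441$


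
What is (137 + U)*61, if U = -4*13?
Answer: 5185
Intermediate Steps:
U = -52
(137 + U)*61 = (137 - 52)*61 = 85*61 = 5185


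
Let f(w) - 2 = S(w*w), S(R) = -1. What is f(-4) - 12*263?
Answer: -3155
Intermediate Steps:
f(w) = 1 (f(w) = 2 - 1 = 1)
f(-4) - 12*263 = 1 - 12*263 = 1 - 3156 = -3155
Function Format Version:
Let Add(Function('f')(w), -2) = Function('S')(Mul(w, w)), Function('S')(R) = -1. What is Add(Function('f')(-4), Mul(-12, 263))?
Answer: -3155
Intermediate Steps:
Function('f')(w) = 1 (Function('f')(w) = Add(2, -1) = 1)
Add(Function('f')(-4), Mul(-12, 263)) = Add(1, Mul(-12, 263)) = Add(1, -3156) = -3155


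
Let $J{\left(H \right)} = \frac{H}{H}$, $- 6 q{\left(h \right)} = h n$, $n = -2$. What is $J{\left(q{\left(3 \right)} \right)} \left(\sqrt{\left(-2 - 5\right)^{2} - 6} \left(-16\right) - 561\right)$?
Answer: $-561 - 16 \sqrt{43} \approx -665.92$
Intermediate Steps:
$q{\left(h \right)} = \frac{h}{3}$ ($q{\left(h \right)} = - \frac{h \left(-2\right)}{6} = - \frac{\left(-2\right) h}{6} = \frac{h}{3}$)
$J{\left(H \right)} = 1$
$J{\left(q{\left(3 \right)} \right)} \left(\sqrt{\left(-2 - 5\right)^{2} - 6} \left(-16\right) - 561\right) = 1 \left(\sqrt{\left(-2 - 5\right)^{2} - 6} \left(-16\right) - 561\right) = 1 \left(\sqrt{\left(-7\right)^{2} - 6} \left(-16\right) - 561\right) = 1 \left(\sqrt{49 - 6} \left(-16\right) - 561\right) = 1 \left(\sqrt{43} \left(-16\right) - 561\right) = 1 \left(- 16 \sqrt{43} - 561\right) = 1 \left(-561 - 16 \sqrt{43}\right) = -561 - 16 \sqrt{43}$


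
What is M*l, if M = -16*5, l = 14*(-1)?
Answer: 1120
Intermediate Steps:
l = -14
M = -80
M*l = -80*(-14) = 1120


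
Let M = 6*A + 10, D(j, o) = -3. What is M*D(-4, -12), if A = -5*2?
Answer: 150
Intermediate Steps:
A = -10
M = -50 (M = 6*(-10) + 10 = -60 + 10 = -50)
M*D(-4, -12) = -50*(-3) = 150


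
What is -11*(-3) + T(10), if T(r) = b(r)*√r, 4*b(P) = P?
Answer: 33 + 5*√10/2 ≈ 40.906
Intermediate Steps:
b(P) = P/4
T(r) = r^(3/2)/4 (T(r) = (r/4)*√r = r^(3/2)/4)
-11*(-3) + T(10) = -11*(-3) + 10^(3/2)/4 = 33 + (10*√10)/4 = 33 + 5*√10/2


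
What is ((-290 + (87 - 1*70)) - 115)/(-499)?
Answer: 388/499 ≈ 0.77756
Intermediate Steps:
((-290 + (87 - 1*70)) - 115)/(-499) = ((-290 + (87 - 70)) - 115)*(-1/499) = ((-290 + 17) - 115)*(-1/499) = (-273 - 115)*(-1/499) = -388*(-1/499) = 388/499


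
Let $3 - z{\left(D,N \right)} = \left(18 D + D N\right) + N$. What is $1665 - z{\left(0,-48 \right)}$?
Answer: $1614$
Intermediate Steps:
$z{\left(D,N \right)} = 3 - N - 18 D - D N$ ($z{\left(D,N \right)} = 3 - \left(\left(18 D + D N\right) + N\right) = 3 - \left(N + 18 D + D N\right) = 3 - N - 18 D - D N$)
$1665 - z{\left(0,-48 \right)} = 1665 - \left(3 - -48 - 0 - 0 \left(-48\right)\right) = 1665 - \left(3 + 48 + 0 + 0\right) = 1665 - 51 = 1614$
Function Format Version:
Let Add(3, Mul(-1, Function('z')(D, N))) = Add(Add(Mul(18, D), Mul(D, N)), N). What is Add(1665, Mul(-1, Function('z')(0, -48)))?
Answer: 1614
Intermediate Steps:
Function('z')(D, N) = Add(3, Mul(-1, N), Mul(-18, D), Mul(-1, D, N)) (Function('z')(D, N) = Add(3, Mul(-1, Add(Add(Mul(18, D), Mul(D, N)), N))) = Add(3, Mul(-1, Add(N, Mul(18, D), Mul(D, N)))) = Add(3, Add(Mul(-1, N), Mul(-18, D), Mul(-1, D, N))) = Add(3, Mul(-1, N), Mul(-18, D), Mul(-1, D, N)))
Add(1665, Mul(-1, Function('z')(0, -48))) = Add(1665, Mul(-1, Add(3, Mul(-1, -48), Mul(-18, 0), Mul(-1, 0, -48)))) = Add(1665, Mul(-1, Add(3, 48, 0, 0))) = Add(1665, Mul(-1, 51)) = Add(1665, -51) = 1614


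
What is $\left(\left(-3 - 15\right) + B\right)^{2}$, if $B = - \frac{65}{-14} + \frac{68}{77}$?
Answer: $\frac{3690241}{23716} \approx 155.6$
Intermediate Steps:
$B = \frac{851}{154}$ ($B = \left(-65\right) \left(- \frac{1}{14}\right) + 68 \cdot \frac{1}{77} = \frac{65}{14} + \frac{68}{77} = \frac{851}{154} \approx 5.526$)
$\left(\left(-3 - 15\right) + B\right)^{2} = \left(\left(-3 - 15\right) + \frac{851}{154}\right)^{2} = \left(-18 + \frac{851}{154}\right)^{2} = \left(- \frac{1921}{154}\right)^{2} = \frac{3690241}{23716}$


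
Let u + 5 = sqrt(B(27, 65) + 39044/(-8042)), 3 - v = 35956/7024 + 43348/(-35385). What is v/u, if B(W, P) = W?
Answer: 223360506437/142664393760 + 55548497*sqrt(358049945)/713321968800 ≈ 3.0392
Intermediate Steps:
v = -55548497/62136060 (v = 3 - (35956/7024 + 43348/(-35385)) = 3 - (35956*(1/7024) + 43348*(-1/35385)) = 3 - (8989/1756 - 43348/35385) = 3 - 1*241956677/62136060 = 3 - 241956677/62136060 = -55548497/62136060 ≈ -0.89398)
u = -5 + sqrt(358049945)/4021 (u = -5 + sqrt(27 + 39044/(-8042)) = -5 + sqrt(27 + 39044*(-1/8042)) = -5 + sqrt(27 - 19522/4021) = -5 + sqrt(89045/4021) = -5 + sqrt(358049945)/4021 ≈ -0.29415)
v/u = -55548497/(62136060*(-5 + sqrt(358049945)/4021))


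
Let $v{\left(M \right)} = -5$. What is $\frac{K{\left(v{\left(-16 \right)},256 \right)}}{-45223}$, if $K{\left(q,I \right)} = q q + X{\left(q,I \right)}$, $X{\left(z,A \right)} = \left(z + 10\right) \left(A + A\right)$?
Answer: $- \frac{2585}{45223} \approx -0.057161$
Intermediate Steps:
$X{\left(z,A \right)} = 2 A \left(10 + z\right)$ ($X{\left(z,A \right)} = \left(10 + z\right) 2 A = 2 A \left(10 + z\right)$)
$K{\left(q,I \right)} = q^{2} + 2 I \left(10 + q\right)$ ($K{\left(q,I \right)} = q q + 2 I \left(10 + q\right) = q^{2} + 2 I \left(10 + q\right)$)
$\frac{K{\left(v{\left(-16 \right)},256 \right)}}{-45223} = \frac{\left(-5\right)^{2} + 2 \cdot 256 \left(10 - 5\right)}{-45223} = \left(25 + 2 \cdot 256 \cdot 5\right) \left(- \frac{1}{45223}\right) = \left(25 + 2560\right) \left(- \frac{1}{45223}\right) = 2585 \left(- \frac{1}{45223}\right) = - \frac{2585}{45223}$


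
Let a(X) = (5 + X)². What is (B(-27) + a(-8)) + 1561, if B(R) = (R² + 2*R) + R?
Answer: 2218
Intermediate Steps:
B(R) = R² + 3*R
(B(-27) + a(-8)) + 1561 = (-27*(3 - 27) + (5 - 8)²) + 1561 = (-27*(-24) + (-3)²) + 1561 = (648 + 9) + 1561 = 657 + 1561 = 2218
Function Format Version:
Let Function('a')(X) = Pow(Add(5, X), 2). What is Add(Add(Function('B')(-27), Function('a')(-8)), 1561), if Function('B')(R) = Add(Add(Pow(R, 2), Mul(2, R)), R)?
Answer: 2218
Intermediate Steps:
Function('B')(R) = Add(Pow(R, 2), Mul(3, R))
Add(Add(Function('B')(-27), Function('a')(-8)), 1561) = Add(Add(Mul(-27, Add(3, -27)), Pow(Add(5, -8), 2)), 1561) = Add(Add(Mul(-27, -24), Pow(-3, 2)), 1561) = Add(Add(648, 9), 1561) = Add(657, 1561) = 2218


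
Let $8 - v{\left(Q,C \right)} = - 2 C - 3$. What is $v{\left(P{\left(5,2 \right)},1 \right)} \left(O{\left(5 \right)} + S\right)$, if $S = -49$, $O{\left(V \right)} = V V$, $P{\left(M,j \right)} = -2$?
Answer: $-312$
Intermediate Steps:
$O{\left(V \right)} = V^{2}$
$v{\left(Q,C \right)} = 11 + 2 C$ ($v{\left(Q,C \right)} = 8 - \left(- 2 C - 3\right) = 8 - \left(-3 - 2 C\right) = 8 + \left(3 + 2 C\right) = 11 + 2 C$)
$v{\left(P{\left(5,2 \right)},1 \right)} \left(O{\left(5 \right)} + S\right) = \left(11 + 2 \cdot 1\right) \left(5^{2} - 49\right) = \left(11 + 2\right) \left(25 - 49\right) = 13 \left(-24\right) = -312$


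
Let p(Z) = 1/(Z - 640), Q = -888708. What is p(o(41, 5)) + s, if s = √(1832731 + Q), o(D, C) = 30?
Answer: -1/610 + √944023 ≈ 971.61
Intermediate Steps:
p(Z) = 1/(-640 + Z)
s = √944023 (s = √(1832731 - 888708) = √944023 ≈ 971.61)
p(o(41, 5)) + s = 1/(-640 + 30) + √944023 = 1/(-610) + √944023 = -1/610 + √944023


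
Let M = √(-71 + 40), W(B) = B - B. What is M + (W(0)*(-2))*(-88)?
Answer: I*√31 ≈ 5.5678*I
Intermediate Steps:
W(B) = 0
M = I*√31 (M = √(-31) = I*√31 ≈ 5.5678*I)
M + (W(0)*(-2))*(-88) = I*√31 + (0*(-2))*(-88) = I*√31 + 0*(-88) = I*√31 + 0 = I*√31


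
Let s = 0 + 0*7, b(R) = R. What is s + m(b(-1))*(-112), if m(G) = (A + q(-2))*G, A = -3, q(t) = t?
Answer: -560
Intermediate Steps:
s = 0 (s = 0 + 0 = 0)
m(G) = -5*G (m(G) = (-3 - 2)*G = -5*G)
s + m(b(-1))*(-112) = 0 - 5*(-1)*(-112) = 0 + 5*(-112) = 0 - 560 = -560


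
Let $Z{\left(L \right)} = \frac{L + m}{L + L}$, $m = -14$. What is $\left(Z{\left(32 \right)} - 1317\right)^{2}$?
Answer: $\frac{1775358225}{1024} \approx 1.7337 \cdot 10^{6}$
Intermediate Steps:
$Z{\left(L \right)} = \frac{-14 + L}{2 L}$ ($Z{\left(L \right)} = \frac{L - 14}{L + L} = \frac{-14 + L}{2 L}$)
$\left(Z{\left(32 \right)} - 1317\right)^{2} = \left(\frac{-14 + 32}{2 \cdot 32} - 1317\right)^{2} = \left(\frac{1}{2} \cdot \frac{1}{32} \cdot 18 - 1317\right)^{2} = \left(\frac{9}{32} - 1317\right)^{2} = \left(- \frac{42135}{32}\right)^{2} = \frac{1775358225}{1024}$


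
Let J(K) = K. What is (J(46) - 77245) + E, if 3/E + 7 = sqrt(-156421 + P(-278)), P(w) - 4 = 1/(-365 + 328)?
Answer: -446923771134/5789243 - 33*I*sqrt(1769710)/5789243 ≈ -77199.0 - 0.007583*I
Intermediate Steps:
P(w) = 147/37 (P(w) = 4 + 1/(-365 + 328) = 4 + 1/(-37) = 4 - 1/37 = 147/37)
E = 3/(-7 + 11*I*sqrt(1769710)/37) (E = 3/(-7 + sqrt(-156421 + 147/37)) = 3/(-7 + sqrt(-5787430/37)) = 3/(-7 + 11*I*sqrt(1769710)/37) ≈ -0.00013421 - 0.007583*I)
(J(46) - 77245) + E = (46 - 77245) + (-777/5789243 - 33*I*sqrt(1769710)/5789243) = -77199 + (-777/5789243 - 33*I*sqrt(1769710)/5789243) = -446923771134/5789243 - 33*I*sqrt(1769710)/5789243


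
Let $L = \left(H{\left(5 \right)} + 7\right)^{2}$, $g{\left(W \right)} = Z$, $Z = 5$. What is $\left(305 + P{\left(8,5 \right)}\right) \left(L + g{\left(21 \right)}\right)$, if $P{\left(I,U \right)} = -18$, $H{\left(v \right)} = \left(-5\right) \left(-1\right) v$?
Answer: $295323$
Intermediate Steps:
$H{\left(v \right)} = 5 v$
$g{\left(W \right)} = 5$
$L = 1024$ ($L = \left(5 \cdot 5 + 7\right)^{2} = \left(25 + 7\right)^{2} = 32^{2} = 1024$)
$\left(305 + P{\left(8,5 \right)}\right) \left(L + g{\left(21 \right)}\right) = \left(305 - 18\right) \left(1024 + 5\right) = 287 \cdot 1029 = 295323$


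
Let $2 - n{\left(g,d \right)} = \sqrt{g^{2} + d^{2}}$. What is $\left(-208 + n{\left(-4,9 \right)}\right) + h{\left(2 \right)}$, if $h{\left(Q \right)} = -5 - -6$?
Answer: $-205 - \sqrt{97} \approx -214.85$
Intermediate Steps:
$h{\left(Q \right)} = 1$ ($h{\left(Q \right)} = -5 + 6 = 1$)
$n{\left(g,d \right)} = 2 - \sqrt{d^{2} + g^{2}}$ ($n{\left(g,d \right)} = 2 - \sqrt{g^{2} + d^{2}} = 2 - \sqrt{d^{2} + g^{2}}$)
$\left(-208 + n{\left(-4,9 \right)}\right) + h{\left(2 \right)} = \left(-208 + \left(2 - \sqrt{9^{2} + \left(-4\right)^{2}}\right)\right) + 1 = \left(-208 + \left(2 - \sqrt{81 + 16}\right)\right) + 1 = \left(-208 + \left(2 - \sqrt{97}\right)\right) + 1 = \left(-206 - \sqrt{97}\right) + 1 = -205 - \sqrt{97}$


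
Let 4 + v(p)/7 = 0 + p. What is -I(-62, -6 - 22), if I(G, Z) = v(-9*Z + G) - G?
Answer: -1364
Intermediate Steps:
v(p) = -28 + 7*p (v(p) = -28 + 7*(0 + p) = -28 + 7*p)
I(G, Z) = -28 - 63*Z + 6*G (I(G, Z) = (-28 + 7*(-9*Z + G)) - G = (-28 + 7*(G - 9*Z)) - G = (-28 + (-63*Z + 7*G)) - G = (-28 - 63*Z + 7*G) - G = -28 - 63*Z + 6*G)
-I(-62, -6 - 22) = -(-28 - 63*(-6 - 22) + 6*(-62)) = -(-28 - 63*(-28) - 372) = -(-28 + 1764 - 372) = -1*1364 = -1364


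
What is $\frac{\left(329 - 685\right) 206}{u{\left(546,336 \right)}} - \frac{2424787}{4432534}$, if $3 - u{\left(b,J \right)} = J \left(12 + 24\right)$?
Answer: $\frac{10197978077}{1848366678} \approx 5.5173$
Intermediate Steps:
$u{\left(b,J \right)} = 3 - 36 J$ ($u{\left(b,J \right)} = 3 - J \left(12 + 24\right) = 3 - J 36 = 3 - 36 J$)
$\frac{\left(329 - 685\right) 206}{u{\left(546,336 \right)}} - \frac{2424787}{4432534} = \frac{\left(329 - 685\right) 206}{3 - 12096} - \frac{2424787}{4432534} = \frac{\left(-356\right) 206}{3 - 12096} - \frac{2424787}{4432534} = - \frac{73336}{-12093} - \frac{2424787}{4432534} = \left(-73336\right) \left(- \frac{1}{12093}\right) - \frac{2424787}{4432534} = \frac{73336}{12093} - \frac{2424787}{4432534} = \frac{10197978077}{1848366678}$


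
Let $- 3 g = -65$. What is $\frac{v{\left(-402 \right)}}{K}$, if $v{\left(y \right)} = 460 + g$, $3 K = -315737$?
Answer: $- \frac{1445}{315737} \approx -0.0045766$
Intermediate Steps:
$g = \frac{65}{3}$ ($g = \left(- \frac{1}{3}\right) \left(-65\right) = \frac{65}{3} \approx 21.667$)
$K = - \frac{315737}{3}$ ($K = \frac{1}{3} \left(-315737\right) = - \frac{315737}{3} \approx -1.0525 \cdot 10^{5}$)
$v{\left(y \right)} = \frac{1445}{3}$ ($v{\left(y \right)} = 460 + \frac{65}{3} = \frac{1445}{3}$)
$\frac{v{\left(-402 \right)}}{K} = \frac{1445}{3 \left(- \frac{315737}{3}\right)} = \frac{1445}{3} \left(- \frac{3}{315737}\right) = - \frac{1445}{315737}$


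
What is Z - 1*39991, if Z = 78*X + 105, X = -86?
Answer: -46594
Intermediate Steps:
Z = -6603 (Z = 78*(-86) + 105 = -6708 + 105 = -6603)
Z - 1*39991 = -6603 - 1*39991 = -6603 - 39991 = -46594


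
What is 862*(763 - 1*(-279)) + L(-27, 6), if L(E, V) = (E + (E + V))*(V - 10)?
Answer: 898396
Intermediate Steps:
L(E, V) = (-10 + V)*(V + 2*E) (L(E, V) = (V + 2*E)*(-10 + V) = (-10 + V)*(V + 2*E))
862*(763 - 1*(-279)) + L(-27, 6) = 862*(763 - 1*(-279)) + (6² - 20*(-27) - 10*6 + 2*(-27)*6) = 862*(763 + 279) + (36 + 540 - 60 - 324) = 862*1042 + 192 = 898204 + 192 = 898396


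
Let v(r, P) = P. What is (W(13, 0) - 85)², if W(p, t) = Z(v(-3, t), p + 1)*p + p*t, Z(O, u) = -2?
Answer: 12321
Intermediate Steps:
W(p, t) = -2*p + p*t
(W(13, 0) - 85)² = (13*(-2 + 0) - 85)² = (13*(-2) - 85)² = (-26 - 85)² = (-111)² = 12321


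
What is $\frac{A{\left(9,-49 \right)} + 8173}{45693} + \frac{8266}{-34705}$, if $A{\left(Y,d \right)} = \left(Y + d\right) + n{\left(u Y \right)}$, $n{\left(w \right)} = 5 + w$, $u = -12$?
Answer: $- \frac{99017188}{1585775565} \approx -0.062441$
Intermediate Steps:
$A{\left(Y,d \right)} = 5 + d - 11 Y$ ($A{\left(Y,d \right)} = \left(Y + d\right) - \left(-5 + 12 Y\right) = 5 + d - 11 Y$)
$\frac{A{\left(9,-49 \right)} + 8173}{45693} + \frac{8266}{-34705} = \frac{\left(5 - 49 - 99\right) + 8173}{45693} + \frac{8266}{-34705} = \left(\left(5 - 49 - 99\right) + 8173\right) \frac{1}{45693} + 8266 \left(- \frac{1}{34705}\right) = \left(-143 + 8173\right) \frac{1}{45693} - \frac{8266}{34705} = 8030 \cdot \frac{1}{45693} - \frac{8266}{34705} = \frac{8030}{45693} - \frac{8266}{34705} = - \frac{99017188}{1585775565}$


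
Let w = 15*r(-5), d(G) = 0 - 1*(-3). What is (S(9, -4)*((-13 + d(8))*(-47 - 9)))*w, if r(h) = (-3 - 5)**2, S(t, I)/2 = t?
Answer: 9676800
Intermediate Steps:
d(G) = 3 (d(G) = 0 + 3 = 3)
S(t, I) = 2*t
r(h) = 64 (r(h) = (-8)**2 = 64)
w = 960 (w = 15*64 = 960)
(S(9, -4)*((-13 + d(8))*(-47 - 9)))*w = ((2*9)*((-13 + 3)*(-47 - 9)))*960 = (18*(-10*(-56)))*960 = (18*560)*960 = 10080*960 = 9676800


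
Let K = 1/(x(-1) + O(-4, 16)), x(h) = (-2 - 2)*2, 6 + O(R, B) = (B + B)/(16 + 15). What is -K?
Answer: 31/402 ≈ 0.077114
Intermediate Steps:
O(R, B) = -6 + 2*B/31 (O(R, B) = -6 + (B + B)/(16 + 15) = -6 + (2*B)/31 = -6 + (2*B)*(1/31) = -6 + 2*B/31)
x(h) = -8 (x(h) = -4*2 = -8)
K = -31/402 (K = 1/(-8 + (-6 + (2/31)*16)) = 1/(-8 + (-6 + 32/31)) = 1/(-8 - 154/31) = 1/(-402/31) = -31/402 ≈ -0.077114)
-K = -1*(-31/402) = 31/402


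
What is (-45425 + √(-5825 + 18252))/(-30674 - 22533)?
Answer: 45425/53207 - 17*√43/53207 ≈ 0.85165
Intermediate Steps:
(-45425 + √(-5825 + 18252))/(-30674 - 22533) = (-45425 + √12427)/(-53207) = (-45425 + 17*√43)*(-1/53207) = 45425/53207 - 17*√43/53207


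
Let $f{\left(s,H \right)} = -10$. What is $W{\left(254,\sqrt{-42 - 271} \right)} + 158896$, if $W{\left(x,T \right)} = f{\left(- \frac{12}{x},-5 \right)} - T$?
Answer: $158886 - i \sqrt{313} \approx 1.5889 \cdot 10^{5} - 17.692 i$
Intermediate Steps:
$W{\left(x,T \right)} = -10 - T$
$W{\left(254,\sqrt{-42 - 271} \right)} + 158896 = \left(-10 - \sqrt{-42 - 271}\right) + 158896 = \left(-10 - \sqrt{-313}\right) + 158896 = \left(-10 - i \sqrt{313}\right) + 158896 = 158886 - i \sqrt{313}$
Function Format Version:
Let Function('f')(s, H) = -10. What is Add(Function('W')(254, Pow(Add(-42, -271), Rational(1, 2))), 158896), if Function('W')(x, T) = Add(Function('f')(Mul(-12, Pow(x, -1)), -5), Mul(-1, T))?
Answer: Add(158886, Mul(-1, I, Pow(313, Rational(1, 2)))) ≈ Add(1.5889e+5, Mul(-17.692, I))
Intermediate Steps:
Function('W')(x, T) = Add(-10, Mul(-1, T))
Add(Function('W')(254, Pow(Add(-42, -271), Rational(1, 2))), 158896) = Add(Add(-10, Mul(-1, Pow(Add(-42, -271), Rational(1, 2)))), 158896) = Add(Add(-10, Mul(-1, Pow(-313, Rational(1, 2)))), 158896) = Add(Add(-10, Mul(-1, Mul(I, Pow(313, Rational(1, 2))))), 158896) = Add(Add(-10, Mul(-1, I, Pow(313, Rational(1, 2)))), 158896) = Add(158886, Mul(-1, I, Pow(313, Rational(1, 2))))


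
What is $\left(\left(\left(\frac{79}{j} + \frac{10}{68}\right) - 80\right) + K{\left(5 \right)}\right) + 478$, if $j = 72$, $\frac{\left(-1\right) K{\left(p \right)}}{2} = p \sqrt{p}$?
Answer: $\frac{488675}{1224} - 10 \sqrt{5} \approx 376.88$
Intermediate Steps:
$K{\left(p \right)} = - 2 p^{\frac{3}{2}}$ ($K{\left(p \right)} = - 2 p \sqrt{p} = - 2 p^{\frac{3}{2}}$)
$\left(\left(\left(\frac{79}{j} + \frac{10}{68}\right) - 80\right) + K{\left(5 \right)}\right) + 478 = \left(\left(\left(\frac{79}{72} + \frac{10}{68}\right) - 80\right) - 2 \cdot 5^{\frac{3}{2}}\right) + 478 = \left(\left(\left(79 \cdot \frac{1}{72} + 10 \cdot \frac{1}{68}\right) - 80\right) - 2 \cdot 5 \sqrt{5}\right) + 478 = \left(\left(\left(\frac{79}{72} + \frac{5}{34}\right) - 80\right) - 10 \sqrt{5}\right) + 478 = \left(\left(\frac{1523}{1224} - 80\right) - 10 \sqrt{5}\right) + 478 = \left(- \frac{96397}{1224} - 10 \sqrt{5}\right) + 478 = \frac{488675}{1224} - 10 \sqrt{5}$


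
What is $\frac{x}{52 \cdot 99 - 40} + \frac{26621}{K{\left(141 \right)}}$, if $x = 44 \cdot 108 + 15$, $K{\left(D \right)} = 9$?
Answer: $\frac{136022971}{45972} \approx 2958.8$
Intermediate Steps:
$x = 4767$ ($x = 4752 + 15 = 4767$)
$\frac{x}{52 \cdot 99 - 40} + \frac{26621}{K{\left(141 \right)}} = \frac{4767}{52 \cdot 99 - 40} + \frac{26621}{9} = \frac{4767}{5148 - 40} + 26621 \cdot \frac{1}{9} = \frac{4767}{5108} + \frac{26621}{9} = \frac{136022971}{45972}$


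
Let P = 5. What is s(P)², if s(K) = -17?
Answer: 289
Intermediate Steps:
s(P)² = (-17)² = 289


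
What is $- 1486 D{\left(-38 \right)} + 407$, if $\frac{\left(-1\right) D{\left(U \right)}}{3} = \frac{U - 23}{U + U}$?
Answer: $\frac{151435}{38} \approx 3985.1$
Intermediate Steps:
$D{\left(U \right)} = - \frac{3 \left(-23 + U\right)}{2 U}$ ($D{\left(U \right)} = - 3 \frac{U - 23}{U + U} = - 3 \frac{-23 + U}{2 U} = - \frac{3 \left(-23 + U\right)}{2 U}$)
$- 1486 D{\left(-38 \right)} + 407 = - 1486 \frac{3 \left(23 - -38\right)}{2 \left(-38\right)} + 407 = - 1486 \cdot \frac{3}{2} \left(- \frac{1}{38}\right) \left(23 + 38\right) + 407 = - 1486 \cdot \frac{3}{2} \left(- \frac{1}{38}\right) 61 + 407 = \left(-1486\right) \left(- \frac{183}{76}\right) + 407 = \frac{135969}{38} + 407 = \frac{151435}{38}$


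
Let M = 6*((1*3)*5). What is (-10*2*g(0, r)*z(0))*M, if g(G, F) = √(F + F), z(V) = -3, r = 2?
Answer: 10800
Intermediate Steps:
g(G, F) = √2*√F (g(G, F) = √(2*F) = √2*√F)
M = 90 (M = 6*(3*5) = 6*15 = 90)
(-10*2*g(0, r)*z(0))*M = -10*2*(√2*√2)*(-3)*90 = -10*2*2*(-3)*90 = -40*(-3)*90 = -10*(-12)*90 = 120*90 = 10800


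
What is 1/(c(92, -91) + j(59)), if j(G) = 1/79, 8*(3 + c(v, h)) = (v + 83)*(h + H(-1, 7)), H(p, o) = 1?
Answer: -316/623069 ≈ -0.00050717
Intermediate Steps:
c(v, h) = -3 + (1 + h)*(83 + v)/8 (c(v, h) = -3 + ((v + 83)*(h + 1))/8 = -3 + ((83 + v)*(1 + h))/8 = -3 + ((1 + h)*(83 + v))/8 = -3 + (1 + h)*(83 + v)/8)
j(G) = 1/79
1/(c(92, -91) + j(59)) = 1/((59/8 + (1/8)*92 + (83/8)*(-91) + (1/8)*(-91)*92) + 1/79) = 1/((59/8 + 23/2 - 7553/8 - 2093/2) + 1/79) = 1/(-7887/4 + 1/79) = 1/(-623069/316) = -316/623069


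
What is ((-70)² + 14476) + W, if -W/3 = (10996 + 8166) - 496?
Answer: -36622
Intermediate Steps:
W = -55998 (W = -3*((10996 + 8166) - 496) = -3*(19162 - 496) = -3*18666 = -55998)
((-70)² + 14476) + W = ((-70)² + 14476) - 55998 = (4900 + 14476) - 55998 = 19376 - 55998 = -36622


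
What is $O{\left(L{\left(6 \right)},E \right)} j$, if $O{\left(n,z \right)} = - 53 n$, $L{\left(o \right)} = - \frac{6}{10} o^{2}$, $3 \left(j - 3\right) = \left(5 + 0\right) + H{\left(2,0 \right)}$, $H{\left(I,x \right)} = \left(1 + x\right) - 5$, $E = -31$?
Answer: $3816$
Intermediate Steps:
$H{\left(I,x \right)} = -4 + x$
$j = \frac{10}{3}$ ($j = 3 + \frac{\left(5 + 0\right) + \left(-4 + 0\right)}{3} = 3 + \frac{5 - 4}{3} = 3 + \frac{1}{3} \cdot 1 = 3 + \frac{1}{3} = \frac{10}{3} \approx 3.3333$)
$L{\left(o \right)} = - \frac{3 o^{2}}{5}$ ($L{\left(o \right)} = \left(-6\right) \frac{1}{10} o^{2} = - \frac{3 o^{2}}{5}$)
$O{\left(L{\left(6 \right)},E \right)} j = - 53 \left(- \frac{3 \cdot 6^{2}}{5}\right) \frac{10}{3} = - 53 \left(\left(- \frac{3}{5}\right) 36\right) \frac{10}{3} = \left(-53\right) \left(- \frac{108}{5}\right) \frac{10}{3} = \frac{5724}{5} \cdot \frac{10}{3} = 3816$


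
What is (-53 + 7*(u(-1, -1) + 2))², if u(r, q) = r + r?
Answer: 2809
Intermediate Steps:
u(r, q) = 2*r
(-53 + 7*(u(-1, -1) + 2))² = (-53 + 7*(2*(-1) + 2))² = (-53 + 7*(-2 + 2))² = (-53 + 7*0)² = (-53 + 0)² = (-53)² = 2809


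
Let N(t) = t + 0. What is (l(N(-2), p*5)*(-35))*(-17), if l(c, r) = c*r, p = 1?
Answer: -5950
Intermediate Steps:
N(t) = t
(l(N(-2), p*5)*(-35))*(-17) = (-2*5*(-35))*(-17) = -10*(-35)*(-17) = 350*(-17) = -5950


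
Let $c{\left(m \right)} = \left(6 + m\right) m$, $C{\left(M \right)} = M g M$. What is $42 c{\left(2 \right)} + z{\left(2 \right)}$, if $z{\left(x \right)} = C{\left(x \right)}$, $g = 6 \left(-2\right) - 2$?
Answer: $616$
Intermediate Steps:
$g = -14$ ($g = -12 - 2 = -14$)
$C{\left(M \right)} = - 14 M^{2}$ ($C{\left(M \right)} = M \left(-14\right) M = - 14 M M = - 14 M^{2}$)
$c{\left(m \right)} = m \left(6 + m\right)$
$z{\left(x \right)} = - 14 x^{2}$
$42 c{\left(2 \right)} + z{\left(2 \right)} = 42 \cdot 2 \left(6 + 2\right) - 14 \cdot 2^{2} = 42 \cdot 2 \cdot 8 - 56 = 42 \cdot 16 - 56 = 672 - 56 = 616$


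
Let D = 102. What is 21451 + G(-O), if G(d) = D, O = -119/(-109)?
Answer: 21553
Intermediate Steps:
O = 119/109 (O = -119*(-1/109) = 119/109 ≈ 1.0917)
G(d) = 102
21451 + G(-O) = 21451 + 102 = 21553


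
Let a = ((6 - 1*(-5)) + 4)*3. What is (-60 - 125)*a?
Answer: -8325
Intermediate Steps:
a = 45 (a = ((6 + 5) + 4)*3 = (11 + 4)*3 = 15*3 = 45)
(-60 - 125)*a = (-60 - 125)*45 = -185*45 = -8325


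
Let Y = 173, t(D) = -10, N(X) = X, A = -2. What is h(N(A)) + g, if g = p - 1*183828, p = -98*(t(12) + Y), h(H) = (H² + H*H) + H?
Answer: -199796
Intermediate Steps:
h(H) = H + 2*H² (h(H) = (H² + H²) + H = 2*H² + H = H + 2*H²)
p = -15974 (p = -98*(-10 + 173) = -98*163 = -15974)
g = -199802 (g = -15974 - 1*183828 = -15974 - 183828 = -199802)
h(N(A)) + g = -2*(1 + 2*(-2)) - 199802 = -2*(1 - 4) - 199802 = -2*(-3) - 199802 = 6 - 199802 = -199796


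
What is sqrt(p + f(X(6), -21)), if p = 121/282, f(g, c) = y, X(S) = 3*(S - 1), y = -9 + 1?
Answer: I*sqrt(602070)/282 ≈ 2.7515*I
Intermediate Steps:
y = -8
X(S) = -3 + 3*S (X(S) = 3*(-1 + S) = -3 + 3*S)
f(g, c) = -8
p = 121/282 (p = 121*(1/282) = 121/282 ≈ 0.42908)
sqrt(p + f(X(6), -21)) = sqrt(121/282 - 8) = sqrt(-2135/282) = I*sqrt(602070)/282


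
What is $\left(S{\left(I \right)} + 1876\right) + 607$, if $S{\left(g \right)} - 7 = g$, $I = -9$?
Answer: $2481$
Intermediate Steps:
$S{\left(g \right)} = 7 + g$
$\left(S{\left(I \right)} + 1876\right) + 607 = \left(\left(7 - 9\right) + 1876\right) + 607 = \left(-2 + 1876\right) + 607 = 1874 + 607 = 2481$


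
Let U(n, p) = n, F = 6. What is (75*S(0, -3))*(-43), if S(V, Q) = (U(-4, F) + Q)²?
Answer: -158025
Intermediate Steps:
S(V, Q) = (-4 + Q)²
(75*S(0, -3))*(-43) = (75*(-4 - 3)²)*(-43) = (75*(-7)²)*(-43) = (75*49)*(-43) = 3675*(-43) = -158025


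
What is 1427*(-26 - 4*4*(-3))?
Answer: 31394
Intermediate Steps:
1427*(-26 - 4*4*(-3)) = 1427*(-26 - 16*(-3)) = 1427*(-26 + 48) = 1427*22 = 31394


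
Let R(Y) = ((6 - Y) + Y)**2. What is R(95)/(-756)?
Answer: -1/21 ≈ -0.047619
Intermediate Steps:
R(Y) = 36 (R(Y) = 6**2 = 36)
R(95)/(-756) = 36/(-756) = 36*(-1/756) = -1/21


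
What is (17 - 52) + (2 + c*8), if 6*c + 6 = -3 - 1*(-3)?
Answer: -41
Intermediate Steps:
c = -1 (c = -1 + (-3 - 1*(-3))/6 = -1 + (-3 + 3)/6 = -1 + (⅙)*0 = -1 + 0 = -1)
(17 - 52) + (2 + c*8) = (17 - 52) + (2 - 1*8) = -35 + (2 - 8) = -35 - 6 = -41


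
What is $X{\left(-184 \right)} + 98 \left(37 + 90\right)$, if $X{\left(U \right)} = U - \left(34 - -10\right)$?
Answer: $12218$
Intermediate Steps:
$X{\left(U \right)} = -44 + U$ ($X{\left(U \right)} = U - \left(34 + 10\right) = U - 44 = -44 + U$)
$X{\left(-184 \right)} + 98 \left(37 + 90\right) = \left(-44 - 184\right) + 98 \left(37 + 90\right) = -228 + 98 \cdot 127 = -228 + 12446 = 12218$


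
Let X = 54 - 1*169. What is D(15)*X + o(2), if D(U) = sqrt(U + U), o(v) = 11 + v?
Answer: 13 - 115*sqrt(30) ≈ -616.88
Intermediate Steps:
X = -115 (X = 54 - 169 = -115)
D(U) = sqrt(2)*sqrt(U) (D(U) = sqrt(2*U) = sqrt(2)*sqrt(U))
D(15)*X + o(2) = (sqrt(2)*sqrt(15))*(-115) + (11 + 2) = sqrt(30)*(-115) + 13 = -115*sqrt(30) + 13 = 13 - 115*sqrt(30)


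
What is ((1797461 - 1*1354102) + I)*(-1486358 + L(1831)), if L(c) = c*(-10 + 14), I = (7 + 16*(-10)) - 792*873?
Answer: 367111029140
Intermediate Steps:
I = -691569 (I = (7 - 160) - 691416 = -153 - 691416 = -691569)
L(c) = 4*c (L(c) = c*4 = 4*c)
((1797461 - 1*1354102) + I)*(-1486358 + L(1831)) = ((1797461 - 1*1354102) - 691569)*(-1486358 + 4*1831) = ((1797461 - 1354102) - 691569)*(-1486358 + 7324) = (443359 - 691569)*(-1479034) = -248210*(-1479034) = 367111029140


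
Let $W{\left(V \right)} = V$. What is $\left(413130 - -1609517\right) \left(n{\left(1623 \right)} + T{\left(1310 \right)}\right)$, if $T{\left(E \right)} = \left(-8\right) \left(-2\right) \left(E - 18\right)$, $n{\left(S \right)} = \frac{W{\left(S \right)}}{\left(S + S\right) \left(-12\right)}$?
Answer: $\frac{1003489788169}{24} \approx 4.1812 \cdot 10^{10}$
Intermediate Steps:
$n{\left(S \right)} = - \frac{1}{24}$ ($n{\left(S \right)} = \frac{S}{\left(S + S\right) \left(-12\right)} = \frac{S}{2 S \left(-12\right)} = \frac{S}{\left(-24\right) S} = S \left(- \frac{1}{24 S}\right) = - \frac{1}{24}$)
$T{\left(E \right)} = -288 + 16 E$ ($T{\left(E \right)} = 16 \left(-18 + E\right) = -288 + 16 E$)
$\left(413130 - -1609517\right) \left(n{\left(1623 \right)} + T{\left(1310 \right)}\right) = \left(413130 - -1609517\right) \left(- \frac{1}{24} + \left(-288 + 16 \cdot 1310\right)\right) = \left(413130 + 1609517\right) \left(- \frac{1}{24} + \left(-288 + 20960\right)\right) = 2022647 \left(- \frac{1}{24} + 20672\right) = 2022647 \cdot \frac{496127}{24} = \frac{1003489788169}{24}$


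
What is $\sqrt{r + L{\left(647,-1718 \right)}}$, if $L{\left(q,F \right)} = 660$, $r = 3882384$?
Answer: $2 \sqrt{970761} \approx 1970.5$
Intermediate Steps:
$\sqrt{r + L{\left(647,-1718 \right)}} = \sqrt{3882384 + 660} = \sqrt{3883044} = 2 \sqrt{970761}$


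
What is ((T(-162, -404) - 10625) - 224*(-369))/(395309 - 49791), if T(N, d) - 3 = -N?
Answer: 36098/172759 ≈ 0.20895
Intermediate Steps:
T(N, d) = 3 - N
((T(-162, -404) - 10625) - 224*(-369))/(395309 - 49791) = (((3 - 1*(-162)) - 10625) - 224*(-369))/(395309 - 49791) = (((3 + 162) - 10625) + 82656)/345518 = ((165 - 10625) + 82656)*(1/345518) = (-10460 + 82656)*(1/345518) = 72196*(1/345518) = 36098/172759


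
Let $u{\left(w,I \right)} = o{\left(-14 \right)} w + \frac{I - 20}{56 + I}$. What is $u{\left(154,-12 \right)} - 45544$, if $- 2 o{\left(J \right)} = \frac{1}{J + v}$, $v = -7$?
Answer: $- \frac{1502855}{33} \approx -45541.0$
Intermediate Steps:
$o{\left(J \right)} = - \frac{1}{2 \left(-7 + J\right)}$ ($o{\left(J \right)} = - \frac{1}{2 \left(J - 7\right)} = - \frac{1}{2 \left(-7 + J\right)}$)
$u{\left(w,I \right)} = \frac{w}{42} + \frac{-20 + I}{56 + I}$ ($u{\left(w,I \right)} = - \frac{1}{-14 + 2 \left(-14\right)} w + \frac{I - 20}{56 + I} = - \frac{1}{-14 - 28} w + \frac{-20 + I}{56 + I} = - \frac{1}{-42} w + \frac{-20 + I}{56 + I} = \left(-1\right) \left(- \frac{1}{42}\right) w + \frac{-20 + I}{56 + I} = \frac{w}{42} + \frac{-20 + I}{56 + I}$)
$u{\left(154,-12 \right)} - 45544 = \frac{-840 + 42 \left(-12\right) + 56 \cdot 154 - 1848}{42 \left(56 - 12\right)} - 45544 = \frac{-840 - 504 + 8624 - 1848}{42 \cdot 44} - 45544 = \frac{1}{42} \cdot \frac{1}{44} \cdot 5432 - 45544 = \frac{97}{33} - 45544 = - \frac{1502855}{33}$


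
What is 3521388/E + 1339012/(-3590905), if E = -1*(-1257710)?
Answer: 1096088099362/451631712755 ≈ 2.4270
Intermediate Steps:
E = 1257710
3521388/E + 1339012/(-3590905) = 3521388/1257710 + 1339012/(-3590905) = 3521388*(1/1257710) + 1339012*(-1/3590905) = 1760694/628855 - 1339012/3590905 = 1096088099362/451631712755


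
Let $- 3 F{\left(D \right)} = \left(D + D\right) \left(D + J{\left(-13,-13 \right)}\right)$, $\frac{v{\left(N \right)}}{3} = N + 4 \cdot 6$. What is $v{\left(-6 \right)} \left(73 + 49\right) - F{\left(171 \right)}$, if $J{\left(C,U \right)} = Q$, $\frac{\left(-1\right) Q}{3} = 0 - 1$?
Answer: $26424$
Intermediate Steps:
$Q = 3$ ($Q = - 3 \left(0 - 1\right) = \left(-3\right) \left(-1\right) = 3$)
$J{\left(C,U \right)} = 3$
$v{\left(N \right)} = 72 + 3 N$ ($v{\left(N \right)} = 3 \left(N + 4 \cdot 6\right) = 3 \left(N + 24\right) = 3 \left(24 + N\right) = 72 + 3 N$)
$F{\left(D \right)} = - \frac{2 D \left(3 + D\right)}{3}$ ($F{\left(D \right)} = - \frac{\left(D + D\right) \left(D + 3\right)}{3} = - \frac{2 D \left(3 + D\right)}{3}$)
$v{\left(-6 \right)} \left(73 + 49\right) - F{\left(171 \right)} = \left(72 + 3 \left(-6\right)\right) \left(73 + 49\right) - \left(- \frac{2}{3}\right) 171 \left(3 + 171\right) = \left(72 - 18\right) 122 - \left(- \frac{2}{3}\right) 171 \cdot 174 = 54 \cdot 122 - -19836 = 6588 + 19836 = 26424$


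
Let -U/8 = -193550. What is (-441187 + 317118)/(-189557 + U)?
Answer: -124069/1358843 ≈ -0.091305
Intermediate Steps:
U = 1548400 (U = -8*(-193550) = 1548400)
(-441187 + 317118)/(-189557 + U) = (-441187 + 317118)/(-189557 + 1548400) = -124069/1358843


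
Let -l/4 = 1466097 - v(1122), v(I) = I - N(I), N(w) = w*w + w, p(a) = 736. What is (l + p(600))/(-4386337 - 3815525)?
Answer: 5449594/4100931 ≈ 1.3289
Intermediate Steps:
N(w) = w + w² (N(w) = w² + w = w + w²)
v(I) = I - I*(1 + I)
l = -10899924 (l = -4*(1466097 - (-1)*1122²) = -4*(1466097 - (-1)*1258884) = -4*(1466097 - 1*(-1258884)) = -4*(1466097 + 1258884) = -4*2724981 = -10899924)
(l + p(600))/(-4386337 - 3815525) = (-10899924 + 736)/(-4386337 - 3815525) = -10899188/(-8201862) = -10899188*(-1/8201862) = 5449594/4100931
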